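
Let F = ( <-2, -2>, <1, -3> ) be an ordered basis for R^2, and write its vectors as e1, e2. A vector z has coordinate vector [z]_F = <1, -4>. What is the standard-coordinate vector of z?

<-6, 10>

z = M [z]_F, where M has columns e1, e2.
Carrying out the matrix-vector product, z = <-6, 10>.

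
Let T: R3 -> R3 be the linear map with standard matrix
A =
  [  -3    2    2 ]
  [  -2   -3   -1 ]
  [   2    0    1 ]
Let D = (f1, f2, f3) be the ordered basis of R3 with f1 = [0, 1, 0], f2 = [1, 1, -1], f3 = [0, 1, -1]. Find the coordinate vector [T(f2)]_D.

Compute T(f2) = A f2 = [-3, -4, 1] in standard coordinates.
Then write this in D-coordinates: solve for y in y_1 f1 + ... + y_3 f3 = [-3, -4, 1].
This gives y = [-3, -3, 2], which is column 2 of [T]_D.

[-3, -3, 2]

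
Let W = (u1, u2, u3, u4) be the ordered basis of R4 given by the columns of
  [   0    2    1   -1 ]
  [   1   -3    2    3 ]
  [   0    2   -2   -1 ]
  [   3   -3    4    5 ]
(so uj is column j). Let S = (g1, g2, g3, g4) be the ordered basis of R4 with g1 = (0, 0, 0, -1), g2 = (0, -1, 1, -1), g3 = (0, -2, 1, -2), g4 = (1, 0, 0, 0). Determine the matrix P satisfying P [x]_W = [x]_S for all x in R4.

[[-2, 0, -2, -2], [1, 1, -2, 1], [-1, 1, 0, -2], [0, 2, 1, -1]]

Column j of P is [uj]_S, since P maps W-coordinates to S-coordinates.
Expressing u1 in S: u1 = -2g1 + g2 - g3 + 0·g4, so column 1 of P is (-2, 1, -1, 0).
Doing the same for each uj gives P = [[-2, 0, -2, -2], [1, 1, -2, 1], [-1, 1, 0, -2], [0, 2, 1, -1]].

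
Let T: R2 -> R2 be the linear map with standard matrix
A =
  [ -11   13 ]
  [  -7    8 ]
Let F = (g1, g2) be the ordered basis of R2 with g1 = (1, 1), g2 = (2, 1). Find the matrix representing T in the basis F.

The j-th column of [T]_F is [T(gj)]_F.
T(g1) = A g1 = (2, 1) = 0·g1 + g2, so column 1 is (0, 1).
Repeating for g2 and assembling the columns gives [[0, -3], [1, -3]].

[[0, -3], [1, -3]]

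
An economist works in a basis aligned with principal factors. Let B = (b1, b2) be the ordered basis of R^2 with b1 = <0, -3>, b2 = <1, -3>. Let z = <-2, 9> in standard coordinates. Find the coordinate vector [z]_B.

Write z = c_1 b1 + c_2 b2 and solve for the c_i.
System: 0c_1 + c_2 = -2, -3c_1 - 3c_2 = 9; solving gives c_1 = -1, c_2 = -2.
Check: -b1 - 2b2 = <-2, 9>.

<-1, -2>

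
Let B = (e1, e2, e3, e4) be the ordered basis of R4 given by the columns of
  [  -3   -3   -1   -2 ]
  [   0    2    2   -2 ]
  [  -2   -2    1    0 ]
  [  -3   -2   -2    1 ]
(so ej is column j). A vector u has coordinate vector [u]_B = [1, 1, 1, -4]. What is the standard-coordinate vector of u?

The coordinates say u = e1 + e2 + e3 - 4e4; adding the scaled basis vectors gives [1, 12, -3, -11].

[1, 12, -3, -11]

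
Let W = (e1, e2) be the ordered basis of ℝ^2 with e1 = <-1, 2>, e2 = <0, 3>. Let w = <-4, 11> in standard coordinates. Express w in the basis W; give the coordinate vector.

We seek scalars with c_1 e1 + c_2 e2 = w; equivalently solve M c = w where the columns of M are e1, e2.
System: -c_1 + 0c_2 = -4, 2c_1 + 3c_2 = 11; solving gives c_1 = 4, c_2 = 1.
Check: 4e1 + e2 = <-4, 11>.

<4, 1>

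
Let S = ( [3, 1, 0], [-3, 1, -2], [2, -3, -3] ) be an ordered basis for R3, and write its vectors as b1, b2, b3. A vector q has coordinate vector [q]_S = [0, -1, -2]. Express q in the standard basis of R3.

[-1, 5, 8]

The coordinates say q = 0·b1 - b2 - 2b3; adding the scaled basis vectors gives [-1, 5, 8].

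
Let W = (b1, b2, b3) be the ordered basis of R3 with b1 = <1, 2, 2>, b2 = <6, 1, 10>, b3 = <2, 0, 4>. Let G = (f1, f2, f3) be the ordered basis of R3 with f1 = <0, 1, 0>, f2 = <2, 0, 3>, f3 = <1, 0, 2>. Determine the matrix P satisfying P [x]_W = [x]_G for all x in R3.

Let M have columns bj and N have columns fj. Then for every x, N [x]_G = x = M [x]_W, so P = N^(-1) M.
Since det N = -1, N^(-1) has integer entries; multiplying gives P = [[2, 1, 0], [0, 2, 0], [1, 2, 2]].

[[2, 1, 0], [0, 2, 0], [1, 2, 2]]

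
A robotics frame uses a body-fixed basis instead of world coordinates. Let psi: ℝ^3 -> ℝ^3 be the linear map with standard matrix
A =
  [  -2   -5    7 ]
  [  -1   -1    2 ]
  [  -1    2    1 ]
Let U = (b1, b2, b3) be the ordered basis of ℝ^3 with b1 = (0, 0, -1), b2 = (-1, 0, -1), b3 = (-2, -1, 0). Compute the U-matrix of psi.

The j-th column of [psi]_U is [psi(bj)]_U.
psi(b1) = A b1 = (-7, -2, -1) = -2b1 + 3b2 + 2b3, so column 1 is (-2, 3, 2).
Repeating for b2, b3 and assembling the columns gives [[-2, -3, 3], [3, 3, -3], [2, 1, -3]].

[[-2, -3, 3], [3, 3, -3], [2, 1, -3]]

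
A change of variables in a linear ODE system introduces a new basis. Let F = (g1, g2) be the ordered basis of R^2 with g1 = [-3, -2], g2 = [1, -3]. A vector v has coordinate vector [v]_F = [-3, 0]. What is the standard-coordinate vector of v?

[9, 6]

By definition v = -3g1 + 0·g2.
Summing componentwise gives [9, 6].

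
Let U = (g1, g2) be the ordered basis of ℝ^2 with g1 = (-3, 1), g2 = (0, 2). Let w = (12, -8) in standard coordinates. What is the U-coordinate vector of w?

(-4, -2)

Write w = c_1 g1 + c_2 g2 and solve for the c_i.
System: -3c_1 + 0c_2 = 12, c_1 + 2c_2 = -8; solving gives c_1 = -4, c_2 = -2.
Check: -4g1 - 2g2 = (12, -8).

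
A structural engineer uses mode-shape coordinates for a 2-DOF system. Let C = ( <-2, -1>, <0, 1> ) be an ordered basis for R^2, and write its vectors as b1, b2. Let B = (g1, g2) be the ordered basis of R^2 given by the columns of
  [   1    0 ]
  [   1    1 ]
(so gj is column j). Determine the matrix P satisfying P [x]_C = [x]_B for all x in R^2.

[[-2, 0], [1, 1]]

Take x = bj: its C-coordinates are the j-th standard unit vector, so P e_j — column j of P — equals [bj]_B.
b1 = -2g1 + g2, giving column 1 = <-2, 1>; repeating for each j gives P = [[-2, 0], [1, 1]].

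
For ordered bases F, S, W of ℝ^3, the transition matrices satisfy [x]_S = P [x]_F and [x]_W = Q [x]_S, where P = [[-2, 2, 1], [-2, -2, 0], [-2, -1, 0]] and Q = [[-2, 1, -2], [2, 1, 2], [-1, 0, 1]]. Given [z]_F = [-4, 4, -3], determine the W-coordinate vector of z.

[-34, 34, -9]

Composing the changes, [z]_W = Q P [z]_F.
Q P = [[6, -4, -2], [-10, 0, 2], [0, -3, -1]]; applying this to [-4, 4, -3] gives [-34, 34, -9].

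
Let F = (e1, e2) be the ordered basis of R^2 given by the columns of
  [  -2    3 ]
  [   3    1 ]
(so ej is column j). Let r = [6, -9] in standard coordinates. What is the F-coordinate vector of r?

[-3, 0]

Write r = c_1 e1 + c_2 e2 and solve for the c_i.
System: -2c_1 + 3c_2 = 6, 3c_1 + c_2 = -9; solving gives c_1 = -3, c_2 = 0.
Check: -3e1 + 0·e2 = [6, -9].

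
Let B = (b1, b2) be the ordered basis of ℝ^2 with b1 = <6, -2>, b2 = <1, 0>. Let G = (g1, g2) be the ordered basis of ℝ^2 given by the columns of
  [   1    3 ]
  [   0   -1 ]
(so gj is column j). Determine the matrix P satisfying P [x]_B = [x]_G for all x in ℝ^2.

[[0, 1], [2, 0]]

Column j of P is [bj]_G, since P maps B-coordinates to G-coordinates.
Expressing b1 in G: b1 = 0·g1 + 2g2, so column 1 of P is <0, 2>.
Doing the same for each bj gives P = [[0, 1], [2, 0]].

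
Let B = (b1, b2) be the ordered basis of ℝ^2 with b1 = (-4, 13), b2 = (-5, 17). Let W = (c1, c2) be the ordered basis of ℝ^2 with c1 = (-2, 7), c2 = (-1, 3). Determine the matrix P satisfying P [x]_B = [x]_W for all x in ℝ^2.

[[1, 2], [2, 1]]

Let M have columns bj and N have columns cj. Then for every x, N [x]_W = x = M [x]_B, so P = N^(-1) M.
Since det N = 1, N^(-1) has integer entries; multiplying gives P = [[1, 2], [2, 1]].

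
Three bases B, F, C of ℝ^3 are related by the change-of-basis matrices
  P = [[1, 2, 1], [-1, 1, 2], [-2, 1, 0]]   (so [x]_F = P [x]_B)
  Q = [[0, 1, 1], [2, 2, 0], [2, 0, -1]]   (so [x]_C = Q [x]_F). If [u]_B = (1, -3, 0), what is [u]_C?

(-9, -18, -5)

Composing the changes, [u]_C = Q P [u]_B.
Q P = [[-3, 2, 2], [0, 6, 6], [4, 3, 2]]; applying this to (1, -3, 0) gives (-9, -18, -5).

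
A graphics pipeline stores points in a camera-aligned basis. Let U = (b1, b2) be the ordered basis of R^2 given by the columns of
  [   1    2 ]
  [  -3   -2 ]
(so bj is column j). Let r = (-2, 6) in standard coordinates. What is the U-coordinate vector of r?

(-2, 0)

We seek scalars with c_1 b1 + c_2 b2 = r; equivalently solve M c = r where the columns of M are b1, b2.
System: c_1 + 2c_2 = -2, -3c_1 - 2c_2 = 6; solving gives c_1 = -2, c_2 = 0.
Check: -2b1 + 0·b2 = (-2, 6).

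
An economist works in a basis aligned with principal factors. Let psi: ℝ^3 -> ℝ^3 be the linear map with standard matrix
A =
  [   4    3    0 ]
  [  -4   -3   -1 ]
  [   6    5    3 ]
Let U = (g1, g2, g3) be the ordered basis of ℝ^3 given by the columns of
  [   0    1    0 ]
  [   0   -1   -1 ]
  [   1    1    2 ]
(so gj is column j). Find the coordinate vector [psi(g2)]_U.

[1, 1, 1]

Column 2 of [psi]_U is the U-coordinate vector of psi(g2).
In standard coordinates psi(g2) = A g2 = [1, -2, 4].
Converting to U: [1, -2, 4] = g1 + g2 + g3, so the coordinate vector is [1, 1, 1].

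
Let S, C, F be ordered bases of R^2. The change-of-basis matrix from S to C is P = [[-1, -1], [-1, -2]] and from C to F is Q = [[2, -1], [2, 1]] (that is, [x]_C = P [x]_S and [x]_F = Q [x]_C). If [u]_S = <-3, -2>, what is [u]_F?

<3, 17>

Apply P to get C-coordinates <5, 7>, then Q to get F-coordinates.
The result is [u]_F = <3, 17>.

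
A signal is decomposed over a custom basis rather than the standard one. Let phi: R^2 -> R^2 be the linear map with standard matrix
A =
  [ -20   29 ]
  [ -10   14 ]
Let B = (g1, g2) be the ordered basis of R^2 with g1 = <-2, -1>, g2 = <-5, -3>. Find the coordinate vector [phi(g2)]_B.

Compute phi(g2) = A g2 = <13, 8> in standard coordinates.
Then write this in B-coordinates: solve for y in y_1 g1 + y_2 g2 = <13, 8>.
This gives y = <1, -3>, which is column 2 of [phi]_B.

<1, -3>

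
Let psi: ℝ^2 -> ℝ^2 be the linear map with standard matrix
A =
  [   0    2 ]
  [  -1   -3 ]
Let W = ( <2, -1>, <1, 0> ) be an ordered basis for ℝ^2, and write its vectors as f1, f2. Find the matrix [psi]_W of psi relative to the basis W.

With P the matrix whose columns are f1, f2, [psi]_W = P^(-1) A P.
Column by column: psi(f1) = A f1 = <-2, 1>; its W-coordinates <-1, 0> give column 1.
Continuing for each basis vector yields [psi]_W = [[-1, 1], [0, -2]].

[[-1, 1], [0, -2]]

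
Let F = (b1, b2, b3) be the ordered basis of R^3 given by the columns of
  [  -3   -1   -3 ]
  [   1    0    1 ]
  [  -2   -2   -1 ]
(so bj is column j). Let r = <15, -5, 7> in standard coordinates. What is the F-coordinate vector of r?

<-2, 0, -3>

[r]_F is the unique c with M c = r, where M has columns b1, ..., b3.
Row-reducing the augmented matrix [M | r] gives c = (-2, 0, -3).
Check: -2b1 + 0·b2 - 3b3 = <15, -5, 7>.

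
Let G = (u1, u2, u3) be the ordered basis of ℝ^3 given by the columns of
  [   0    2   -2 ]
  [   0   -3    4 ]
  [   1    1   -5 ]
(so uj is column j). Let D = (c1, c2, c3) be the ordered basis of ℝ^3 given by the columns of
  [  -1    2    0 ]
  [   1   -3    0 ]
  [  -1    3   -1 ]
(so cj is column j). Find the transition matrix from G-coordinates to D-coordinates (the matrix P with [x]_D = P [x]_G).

Let M have columns uj and N have columns cj. Then for every x, N [x]_D = x = M [x]_G, so P = N^(-1) M.
Since det N = -1, N^(-1) has integer entries; multiplying gives P = [[0, 0, -2], [0, 1, -2], [-1, 2, 1]].

[[0, 0, -2], [0, 1, -2], [-1, 2, 1]]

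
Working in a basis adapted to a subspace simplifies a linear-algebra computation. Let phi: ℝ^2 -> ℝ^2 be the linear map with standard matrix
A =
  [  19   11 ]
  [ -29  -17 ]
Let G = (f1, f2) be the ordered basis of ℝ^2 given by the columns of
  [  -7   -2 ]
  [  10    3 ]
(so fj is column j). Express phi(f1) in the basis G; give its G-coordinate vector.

[3, 1]

Column 1 of [phi]_G is the G-coordinate vector of phi(f1).
In standard coordinates phi(f1) = A f1 = [-23, 33].
Converting to G: [-23, 33] = 3f1 + f2, so the coordinate vector is [3, 1].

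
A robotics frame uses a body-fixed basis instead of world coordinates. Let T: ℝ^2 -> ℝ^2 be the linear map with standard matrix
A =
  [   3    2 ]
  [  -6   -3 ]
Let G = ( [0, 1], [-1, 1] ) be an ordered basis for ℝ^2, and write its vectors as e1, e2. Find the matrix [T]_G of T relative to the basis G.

[[-1, 2], [-2, 1]]

With P the matrix whose columns are e1, e2, [T]_G = P^(-1) A P.
Column by column: T(e1) = A e1 = [2, -3]; its G-coordinates [-1, -2] give column 1.
Continuing for each basis vector yields [T]_G = [[-1, 2], [-2, 1]].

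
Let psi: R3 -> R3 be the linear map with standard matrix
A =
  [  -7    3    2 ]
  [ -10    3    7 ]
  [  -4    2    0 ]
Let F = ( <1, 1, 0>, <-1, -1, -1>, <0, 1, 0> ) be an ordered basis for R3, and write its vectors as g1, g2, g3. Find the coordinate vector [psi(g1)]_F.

<-2, 2, -3>

Compute psi(g1) = A g1 = <-4, -7, -2> in standard coordinates.
Then write this in F-coordinates: solve for y in y_1 g1 + ... + y_3 g3 = <-4, -7, -2>.
This gives y = <-2, 2, -3>, which is column 1 of [psi]_F.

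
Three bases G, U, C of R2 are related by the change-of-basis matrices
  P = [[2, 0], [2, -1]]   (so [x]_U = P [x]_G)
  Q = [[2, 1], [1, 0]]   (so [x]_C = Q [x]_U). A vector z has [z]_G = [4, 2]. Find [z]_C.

[22, 8]

Composing the changes, [z]_C = Q P [z]_G.
Q P = [[6, -1], [2, 0]]; applying this to [4, 2] gives [22, 8].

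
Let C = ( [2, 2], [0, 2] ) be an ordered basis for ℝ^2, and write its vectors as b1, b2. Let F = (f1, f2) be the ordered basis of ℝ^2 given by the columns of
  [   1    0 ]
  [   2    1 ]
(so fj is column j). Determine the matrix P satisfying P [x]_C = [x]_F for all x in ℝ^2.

[[2, 0], [-2, 2]]

Let M have columns bj and N have columns fj. Then for every x, N [x]_F = x = M [x]_C, so P = N^(-1) M.
Since det N = 1, N^(-1) has integer entries; multiplying gives P = [[2, 0], [-2, 2]].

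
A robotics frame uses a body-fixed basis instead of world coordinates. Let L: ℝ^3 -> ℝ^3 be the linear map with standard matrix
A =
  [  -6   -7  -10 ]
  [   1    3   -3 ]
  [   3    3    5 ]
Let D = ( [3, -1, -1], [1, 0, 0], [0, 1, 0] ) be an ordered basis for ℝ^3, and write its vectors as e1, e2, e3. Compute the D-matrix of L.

The j-th column of [L]_D is [L(ej)]_D.
L(e1) = A e1 = [-1, 3, 1] = -e1 + 2e2 + 2e3, so column 1 is [-1, 2, 2].
Repeating for e2, e3 and assembling the columns gives [[-1, -3, -3], [2, 3, 2], [2, -2, 0]].

[[-1, -3, -3], [2, 3, 2], [2, -2, 0]]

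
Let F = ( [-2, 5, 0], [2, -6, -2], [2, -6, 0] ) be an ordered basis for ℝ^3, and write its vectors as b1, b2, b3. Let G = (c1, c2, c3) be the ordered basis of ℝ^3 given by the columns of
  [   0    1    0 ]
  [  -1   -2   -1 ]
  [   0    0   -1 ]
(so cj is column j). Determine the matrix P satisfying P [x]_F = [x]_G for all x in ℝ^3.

[[-1, 0, 2], [-2, 2, 2], [0, 2, 0]]

Take x = bj: its F-coordinates are the j-th standard unit vector, so P e_j — column j of P — equals [bj]_G.
b1 = -c1 - 2c2 + 0·c3, giving column 1 = [-1, -2, 0]; repeating for each j gives P = [[-1, 0, 2], [-2, 2, 2], [0, 2, 0]].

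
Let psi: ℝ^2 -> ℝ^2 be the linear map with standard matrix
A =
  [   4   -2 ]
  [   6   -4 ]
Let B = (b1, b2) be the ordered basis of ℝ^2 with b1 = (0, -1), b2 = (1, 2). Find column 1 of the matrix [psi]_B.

Column 1 of [psi]_B is the B-coordinate vector of psi(b1).
In standard coordinates psi(b1) = A b1 = (2, 4).
Converting to B: (2, 4) = 0·b1 + 2b2, so the coordinate vector is (0, 2).

(0, 2)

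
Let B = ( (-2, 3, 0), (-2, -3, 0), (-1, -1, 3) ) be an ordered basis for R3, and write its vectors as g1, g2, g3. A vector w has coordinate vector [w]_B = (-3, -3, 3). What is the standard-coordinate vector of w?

(9, -3, 9)

By definition w = -3g1 - 3g2 + 3g3.
Summing componentwise gives (9, -3, 9).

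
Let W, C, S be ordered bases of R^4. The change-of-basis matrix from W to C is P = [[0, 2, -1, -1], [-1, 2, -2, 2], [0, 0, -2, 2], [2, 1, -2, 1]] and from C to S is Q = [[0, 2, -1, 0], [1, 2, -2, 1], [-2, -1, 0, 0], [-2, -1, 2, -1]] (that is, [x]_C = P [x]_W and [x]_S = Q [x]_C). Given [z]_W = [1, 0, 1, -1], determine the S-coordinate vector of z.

[-6, -3, 5, -2]

First [z]_C = P [z]_W = [0, -5, -4, -1].
Then [z]_S = Q [z]_C = [-6, -3, 5, -2].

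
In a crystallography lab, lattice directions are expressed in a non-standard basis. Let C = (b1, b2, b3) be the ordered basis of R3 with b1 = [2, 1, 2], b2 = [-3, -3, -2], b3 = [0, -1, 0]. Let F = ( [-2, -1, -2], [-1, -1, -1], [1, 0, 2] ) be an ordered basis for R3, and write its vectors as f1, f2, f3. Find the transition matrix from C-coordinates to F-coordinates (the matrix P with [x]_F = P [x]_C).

[[-1, 1, -1], [0, 2, 2], [0, 1, 0]]

Take x = bj: its C-coordinates are the j-th standard unit vector, so P e_j — column j of P — equals [bj]_F.
b1 = -f1 + 0·f2 + 0·f3, giving column 1 = [-1, 0, 0]; repeating for each j gives P = [[-1, 1, -1], [0, 2, 2], [0, 1, 0]].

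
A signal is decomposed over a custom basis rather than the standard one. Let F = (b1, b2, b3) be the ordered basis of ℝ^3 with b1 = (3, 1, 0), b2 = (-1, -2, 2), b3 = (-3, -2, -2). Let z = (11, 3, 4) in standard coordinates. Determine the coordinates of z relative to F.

(3, 1, -1)

We seek scalars with c_1 b1 + ... + c_3 b3 = z; equivalently solve M c = z where the columns of M are b1, ..., b3.
Row-reducing the augmented matrix [M | z] gives c = (3, 1, -1).
Check: 3b1 + b2 - b3 = (11, 3, 4).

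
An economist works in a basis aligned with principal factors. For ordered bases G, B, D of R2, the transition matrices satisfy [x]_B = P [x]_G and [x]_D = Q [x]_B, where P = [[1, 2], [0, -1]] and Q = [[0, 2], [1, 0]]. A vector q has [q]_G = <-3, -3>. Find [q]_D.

Composing the changes, [q]_D = Q P [q]_G.
Q P = [[0, -2], [1, 2]]; applying this to <-3, -3> gives <6, -9>.

<6, -9>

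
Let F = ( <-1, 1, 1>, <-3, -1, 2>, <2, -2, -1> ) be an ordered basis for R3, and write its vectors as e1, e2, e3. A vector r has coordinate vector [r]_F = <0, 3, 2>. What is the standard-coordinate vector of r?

<-5, -7, 4>

By definition r = 0·e1 + 3e2 + 2e3.
Summing componentwise gives <-5, -7, 4>.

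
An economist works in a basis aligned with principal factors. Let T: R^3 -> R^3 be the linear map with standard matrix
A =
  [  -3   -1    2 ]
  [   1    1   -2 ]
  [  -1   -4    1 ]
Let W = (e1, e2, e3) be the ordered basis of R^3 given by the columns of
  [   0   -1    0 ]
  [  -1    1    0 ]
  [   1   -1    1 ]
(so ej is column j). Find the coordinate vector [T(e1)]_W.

[0, -3, 2]

Compute T(e1) = A e1 = [3, -3, 5] in standard coordinates.
Then write this in W-coordinates: solve for y in y_1 e1 + ... + y_3 e3 = [3, -3, 5].
This gives y = [0, -3, 2], which is column 1 of [T]_W.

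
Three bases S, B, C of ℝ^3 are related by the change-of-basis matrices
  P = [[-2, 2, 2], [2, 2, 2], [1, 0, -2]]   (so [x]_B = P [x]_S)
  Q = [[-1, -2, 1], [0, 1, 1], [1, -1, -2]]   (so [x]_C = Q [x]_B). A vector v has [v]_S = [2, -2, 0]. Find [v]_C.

[10, 2, -12]

Apply P to get B-coordinates [-8, 0, 2], then Q to get C-coordinates.
The result is [v]_C = [10, 2, -12].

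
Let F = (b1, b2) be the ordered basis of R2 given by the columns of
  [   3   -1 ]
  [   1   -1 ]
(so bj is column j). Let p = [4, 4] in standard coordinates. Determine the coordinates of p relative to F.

Write p = c_1 b1 + c_2 b2 and solve for the c_i.
System: 3c_1 - c_2 = 4, c_1 - c_2 = 4; solving gives c_1 = 0, c_2 = -4.
Check: 0·b1 - 4b2 = [4, 4].

[0, -4]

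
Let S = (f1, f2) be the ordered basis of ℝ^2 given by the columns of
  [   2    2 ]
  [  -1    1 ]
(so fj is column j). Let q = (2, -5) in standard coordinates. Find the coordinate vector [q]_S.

(3, -2)

[q]_S is the unique c with M c = q, where M has columns f1, f2.
System: 2c_1 + 2c_2 = 2, -c_1 + c_2 = -5; solving gives c_1 = 3, c_2 = -2.
Check: 3f1 - 2f2 = (2, -5).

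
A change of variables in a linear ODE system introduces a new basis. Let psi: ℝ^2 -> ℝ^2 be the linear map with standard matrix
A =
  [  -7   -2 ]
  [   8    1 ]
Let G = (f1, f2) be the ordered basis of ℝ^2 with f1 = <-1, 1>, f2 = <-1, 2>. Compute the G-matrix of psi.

[[-3, 0], [-2, -3]]

Let P have columns f1, f2. Then [psi]_G = P^(-1) A P.
Here det P = -1, so P^(-1) is integer; computing A P first and then P^(-1)(A P) gives [[-3, 0], [-2, -3]].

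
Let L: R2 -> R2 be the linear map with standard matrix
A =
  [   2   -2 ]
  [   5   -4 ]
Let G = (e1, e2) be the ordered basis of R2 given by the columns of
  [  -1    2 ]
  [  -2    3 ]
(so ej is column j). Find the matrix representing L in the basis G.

With P the matrix whose columns are e1, e2, [L]_G = P^(-1) A P.
Column by column: L(e1) = A e1 = [2, 3]; its G-coordinates [0, 1] give column 1.
Continuing for each basis vector yields [L]_G = [[0, -2], [1, -2]].

[[0, -2], [1, -2]]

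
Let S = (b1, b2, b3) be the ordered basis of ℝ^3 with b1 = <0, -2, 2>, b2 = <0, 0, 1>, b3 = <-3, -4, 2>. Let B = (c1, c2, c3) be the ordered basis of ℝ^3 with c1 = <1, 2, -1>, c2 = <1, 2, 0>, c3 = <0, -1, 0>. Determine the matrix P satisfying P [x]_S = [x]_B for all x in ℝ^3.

[[-2, -1, -2], [2, 1, -1], [2, 0, -2]]

Take x = bj: its S-coordinates are the j-th standard unit vector, so P e_j — column j of P — equals [bj]_B.
b1 = -2c1 + 2c2 + 2c3, giving column 1 = <-2, 2, 2>; repeating for each j gives P = [[-2, -1, -2], [2, 1, -1], [2, 0, -2]].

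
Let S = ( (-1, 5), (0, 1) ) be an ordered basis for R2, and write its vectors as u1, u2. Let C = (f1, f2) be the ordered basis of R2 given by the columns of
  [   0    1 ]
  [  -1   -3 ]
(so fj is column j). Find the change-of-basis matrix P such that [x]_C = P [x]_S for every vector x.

[[-2, -1], [-1, 0]]

Take x = uj: its S-coordinates are the j-th standard unit vector, so P e_j — column j of P — equals [uj]_C.
u1 = -2f1 - f2, giving column 1 = (-2, -1); repeating for each j gives P = [[-2, -1], [-1, 0]].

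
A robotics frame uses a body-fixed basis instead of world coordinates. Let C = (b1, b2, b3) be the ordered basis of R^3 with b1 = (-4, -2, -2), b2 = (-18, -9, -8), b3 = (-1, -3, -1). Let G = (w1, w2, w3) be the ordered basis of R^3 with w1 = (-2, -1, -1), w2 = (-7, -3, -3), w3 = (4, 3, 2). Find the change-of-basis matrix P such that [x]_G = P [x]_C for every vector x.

[[2, 0, 0], [0, 2, -1], [0, -1, -2]]

Column j of P is [bj]_G, since P maps C-coordinates to G-coordinates.
Expressing b1 in G: b1 = 2w1 + 0·w2 + 0·w3, so column 1 of P is (2, 0, 0).
Doing the same for each bj gives P = [[2, 0, 0], [0, 2, -1], [0, -1, -2]].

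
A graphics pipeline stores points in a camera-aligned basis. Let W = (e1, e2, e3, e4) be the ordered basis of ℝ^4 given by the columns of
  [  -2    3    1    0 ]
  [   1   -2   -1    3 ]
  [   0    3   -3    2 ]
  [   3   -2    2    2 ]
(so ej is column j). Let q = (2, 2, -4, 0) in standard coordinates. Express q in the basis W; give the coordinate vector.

We seek scalars with c_1 e1 + ... + c_4 e4 = q; equivalently solve M c = q where the columns of M are e1, ..., e4.
Gaussian elimination on [M | q] yields c = (-2, -1, 1, 1).
Check: -2e1 - e2 + e3 + e4 = (2, 2, -4, 0).

(-2, -1, 1, 1)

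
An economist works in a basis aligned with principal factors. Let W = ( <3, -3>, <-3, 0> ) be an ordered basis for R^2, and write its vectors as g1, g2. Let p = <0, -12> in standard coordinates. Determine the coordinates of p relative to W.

<4, 4>

We seek scalars with c_1 g1 + c_2 g2 = p; equivalently solve M c = p where the columns of M are g1, g2.
System: 3c_1 - 3c_2 = 0, -3c_1 + 0c_2 = -12; solving gives c_1 = 4, c_2 = 4.
Check: 4g1 + 4g2 = <0, -12>.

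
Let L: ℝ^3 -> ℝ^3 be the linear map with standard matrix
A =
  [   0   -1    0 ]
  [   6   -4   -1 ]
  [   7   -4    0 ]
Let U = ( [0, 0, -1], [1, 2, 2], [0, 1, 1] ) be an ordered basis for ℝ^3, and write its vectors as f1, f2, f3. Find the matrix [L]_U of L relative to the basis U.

[[1, -3, -1], [0, -2, -1], [1, 0, -3]]

With P the matrix whose columns are f1, ..., f3, [L]_U = P^(-1) A P.
Column by column: L(f1) = A f1 = [0, 1, 0]; its U-coordinates [1, 0, 1] give column 1.
Continuing for each basis vector yields [L]_U = [[1, -3, -1], [0, -2, -1], [1, 0, -3]].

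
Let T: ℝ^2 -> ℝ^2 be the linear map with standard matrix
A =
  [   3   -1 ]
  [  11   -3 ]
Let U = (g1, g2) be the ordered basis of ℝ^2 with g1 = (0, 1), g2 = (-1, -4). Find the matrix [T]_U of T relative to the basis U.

With P the matrix whose columns are g1, g2, [T]_U = P^(-1) A P.
Column by column: T(g1) = A g1 = (-1, -3); its U-coordinates (1, 1) give column 1.
Continuing for each basis vector yields [T]_U = [[1, -3], [1, -1]].

[[1, -3], [1, -1]]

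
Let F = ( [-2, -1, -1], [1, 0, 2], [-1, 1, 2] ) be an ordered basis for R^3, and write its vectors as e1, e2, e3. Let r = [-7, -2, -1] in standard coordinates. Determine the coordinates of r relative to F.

We seek scalars with c_1 e1 + ... + c_3 e3 = r; equivalently solve M c = r where the columns of M are e1, ..., e3.
Solving this 3x3 system gives c = (3, 0, 1).
Check: 3e1 + 0·e2 + e3 = [-7, -2, -1].

[3, 0, 1]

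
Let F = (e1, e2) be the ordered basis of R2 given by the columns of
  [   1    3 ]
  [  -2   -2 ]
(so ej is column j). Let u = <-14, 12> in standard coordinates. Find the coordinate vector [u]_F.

<-2, -4>

Write u = c_1 e1 + c_2 e2 and solve for the c_i.
System: c_1 + 3c_2 = -14, -2c_1 - 2c_2 = 12; solving gives c_1 = -2, c_2 = -4.
Check: -2e1 - 4e2 = <-14, 12>.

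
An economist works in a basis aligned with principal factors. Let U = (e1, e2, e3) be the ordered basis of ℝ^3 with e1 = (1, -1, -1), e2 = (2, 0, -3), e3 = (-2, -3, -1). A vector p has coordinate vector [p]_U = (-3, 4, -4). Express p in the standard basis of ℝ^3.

(13, 15, -5)

By definition p = -3e1 + 4e2 - 4e3.
Summing componentwise gives (13, 15, -5).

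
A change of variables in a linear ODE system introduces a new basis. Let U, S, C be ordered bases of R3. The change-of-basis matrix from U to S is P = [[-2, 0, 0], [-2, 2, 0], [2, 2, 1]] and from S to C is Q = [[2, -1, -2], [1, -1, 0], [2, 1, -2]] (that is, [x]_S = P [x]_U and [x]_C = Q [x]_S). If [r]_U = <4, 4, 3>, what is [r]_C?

Apply P to get S-coordinates <-8, 0, 19>, then Q to get C-coordinates.
The result is [r]_C = <-54, -8, -54>.

<-54, -8, -54>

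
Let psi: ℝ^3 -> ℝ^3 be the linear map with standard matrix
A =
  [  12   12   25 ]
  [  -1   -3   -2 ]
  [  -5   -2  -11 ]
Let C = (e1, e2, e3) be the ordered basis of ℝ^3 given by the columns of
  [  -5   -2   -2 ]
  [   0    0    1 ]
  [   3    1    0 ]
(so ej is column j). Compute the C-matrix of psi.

[[-3, -1, 2], [1, 2, 2], [-1, 0, -1]]

The j-th column of [psi]_C is [psi(ej)]_C.
psi(e1) = A e1 = [15, -1, -8] = -3e1 + e2 - e3, so column 1 is [-3, 1, -1].
Repeating for e2, e3 and assembling the columns gives [[-3, -1, 2], [1, 2, 2], [-1, 0, -1]].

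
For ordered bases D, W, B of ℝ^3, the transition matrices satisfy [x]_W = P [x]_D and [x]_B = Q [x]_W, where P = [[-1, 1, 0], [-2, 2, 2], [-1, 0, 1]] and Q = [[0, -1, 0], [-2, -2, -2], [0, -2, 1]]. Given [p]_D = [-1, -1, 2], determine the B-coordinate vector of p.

Apply P to get W-coordinates [0, 4, 3], then Q to get B-coordinates.
The result is [p]_B = [-4, -14, -5].

[-4, -14, -5]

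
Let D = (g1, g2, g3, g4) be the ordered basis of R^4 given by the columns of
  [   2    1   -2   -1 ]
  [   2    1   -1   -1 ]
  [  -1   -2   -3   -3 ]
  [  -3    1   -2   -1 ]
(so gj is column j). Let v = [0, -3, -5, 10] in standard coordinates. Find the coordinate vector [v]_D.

[v]_D is the unique c with M c = v, where M has columns g1, ..., g4.
Row-reducing the augmented matrix [M | v] gives c = (-2, 2, -3, 4).
Check: -2g1 + 2g2 - 3g3 + 4g4 = [0, -3, -5, 10].

[-2, 2, -3, 4]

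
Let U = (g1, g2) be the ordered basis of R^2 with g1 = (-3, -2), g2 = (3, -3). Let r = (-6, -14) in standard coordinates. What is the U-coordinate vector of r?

(4, 2)

Write r = c_1 g1 + c_2 g2 and solve for the c_i.
System: -3c_1 + 3c_2 = -6, -2c_1 - 3c_2 = -14; solving gives c_1 = 4, c_2 = 2.
Check: 4g1 + 2g2 = (-6, -14).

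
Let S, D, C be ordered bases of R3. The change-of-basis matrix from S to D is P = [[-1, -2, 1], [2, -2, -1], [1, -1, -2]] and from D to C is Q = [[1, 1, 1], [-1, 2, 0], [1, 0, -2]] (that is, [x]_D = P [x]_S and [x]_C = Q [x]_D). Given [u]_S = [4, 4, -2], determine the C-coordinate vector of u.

Apply P to get D-coordinates [-14, 2, 4], then Q to get C-coordinates.
The result is [u]_C = [-8, 18, -22].

[-8, 18, -22]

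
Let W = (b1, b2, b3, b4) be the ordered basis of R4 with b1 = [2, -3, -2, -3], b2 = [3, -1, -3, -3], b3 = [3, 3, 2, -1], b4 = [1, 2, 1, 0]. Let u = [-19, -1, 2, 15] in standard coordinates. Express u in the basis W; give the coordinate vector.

[u]_W is the unique c with M c = u, where M has columns b1, ..., b4.
Gaussian elimination on [M | u] yields c = (-3, -1, -3, -1).
Check: -3b1 - b2 - 3b3 - b4 = [-19, -1, 2, 15].

[-3, -1, -3, -1]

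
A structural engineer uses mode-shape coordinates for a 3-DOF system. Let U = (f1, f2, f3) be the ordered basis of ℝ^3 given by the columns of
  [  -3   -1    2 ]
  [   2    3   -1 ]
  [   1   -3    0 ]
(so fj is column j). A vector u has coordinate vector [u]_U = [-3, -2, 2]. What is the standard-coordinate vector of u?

[15, -14, 3]

By definition u = -3f1 - 2f2 + 2f3.
Summing componentwise gives [15, -14, 3].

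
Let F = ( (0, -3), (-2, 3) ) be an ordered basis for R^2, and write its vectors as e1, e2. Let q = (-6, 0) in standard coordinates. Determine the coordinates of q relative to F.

(3, 3)

[q]_F is the unique c with M c = q, where M has columns e1, e2.
System: 0c_1 - 2c_2 = -6, -3c_1 + 3c_2 = 0; solving gives c_1 = 3, c_2 = 3.
Check: 3e1 + 3e2 = (-6, 0).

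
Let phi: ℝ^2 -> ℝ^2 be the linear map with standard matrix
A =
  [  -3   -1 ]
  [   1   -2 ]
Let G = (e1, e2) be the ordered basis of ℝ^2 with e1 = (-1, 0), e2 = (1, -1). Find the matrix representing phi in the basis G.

The j-th column of [phi]_G is [phi(ej)]_G.
phi(e1) = A e1 = (3, -1) = -2e1 + e2, so column 1 is (-2, 1).
Repeating for e2 and assembling the columns gives [[-2, -1], [1, -3]].

[[-2, -1], [1, -3]]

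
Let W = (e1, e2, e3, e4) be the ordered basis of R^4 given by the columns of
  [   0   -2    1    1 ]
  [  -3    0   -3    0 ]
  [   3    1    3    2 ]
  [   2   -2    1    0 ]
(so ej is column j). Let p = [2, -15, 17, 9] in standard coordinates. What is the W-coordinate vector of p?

[4, 0, 1, 1]

We seek scalars with c_1 e1 + ... + c_4 e4 = p; equivalently solve M c = p where the columns of M are e1, ..., e4.
Solving this 4x4 system gives c = (4, 0, 1, 1).
Check: 4e1 + 0·e2 + e3 + e4 = [2, -15, 17, 9].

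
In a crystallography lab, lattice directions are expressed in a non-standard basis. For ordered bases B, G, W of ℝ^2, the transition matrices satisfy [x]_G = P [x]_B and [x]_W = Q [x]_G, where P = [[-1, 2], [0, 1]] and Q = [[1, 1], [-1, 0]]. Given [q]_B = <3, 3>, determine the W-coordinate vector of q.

Apply P to get G-coordinates <3, 3>, then Q to get W-coordinates.
The result is [q]_W = <6, -3>.

<6, -3>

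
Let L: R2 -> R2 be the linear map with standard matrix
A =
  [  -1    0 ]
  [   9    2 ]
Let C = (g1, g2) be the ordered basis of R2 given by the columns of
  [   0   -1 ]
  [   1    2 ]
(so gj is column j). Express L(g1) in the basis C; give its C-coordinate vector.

[2, 0]

Column 1 of [L]_C is the C-coordinate vector of L(g1).
In standard coordinates L(g1) = A g1 = [0, 2].
Converting to C: [0, 2] = 2g1 + 0·g2, so the coordinate vector is [2, 0].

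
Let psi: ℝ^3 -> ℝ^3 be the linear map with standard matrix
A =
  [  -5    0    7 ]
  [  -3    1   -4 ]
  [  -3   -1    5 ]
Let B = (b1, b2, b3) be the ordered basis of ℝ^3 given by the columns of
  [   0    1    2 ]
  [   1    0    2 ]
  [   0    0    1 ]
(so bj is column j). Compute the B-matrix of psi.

[[3, 3, -2], [2, 1, 3], [-1, -3, -3]]

Let P have columns b1, ..., b3. Then [psi]_B = P^(-1) A P.
Here det P = -1, so P^(-1) is integer; computing A P first and then P^(-1)(A P) gives [[3, 3, -2], [2, 1, 3], [-1, -3, -3]].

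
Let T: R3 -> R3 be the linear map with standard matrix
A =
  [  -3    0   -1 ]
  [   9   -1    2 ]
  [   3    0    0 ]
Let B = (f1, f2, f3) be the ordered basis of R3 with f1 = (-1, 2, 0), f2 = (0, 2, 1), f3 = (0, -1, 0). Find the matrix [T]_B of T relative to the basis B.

The j-th column of [T]_B is [T(fj)]_B.
T(f1) = A f1 = (3, -11, -3) = -3f1 - 3f2 - f3, so column 1 is (-3, -3, -1).
Repeating for f2, f3 and assembling the columns gives [[-3, 1, 0], [-3, 0, 0], [-1, 2, -1]].

[[-3, 1, 0], [-3, 0, 0], [-1, 2, -1]]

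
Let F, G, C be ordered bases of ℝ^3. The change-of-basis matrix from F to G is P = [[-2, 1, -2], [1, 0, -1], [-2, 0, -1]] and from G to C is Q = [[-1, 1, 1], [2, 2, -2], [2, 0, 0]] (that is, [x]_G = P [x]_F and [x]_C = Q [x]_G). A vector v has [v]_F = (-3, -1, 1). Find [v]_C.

First [v]_G = P [v]_F = (3, -4, 5).
Then [v]_C = Q [v]_G = (-2, -12, 6).

(-2, -12, 6)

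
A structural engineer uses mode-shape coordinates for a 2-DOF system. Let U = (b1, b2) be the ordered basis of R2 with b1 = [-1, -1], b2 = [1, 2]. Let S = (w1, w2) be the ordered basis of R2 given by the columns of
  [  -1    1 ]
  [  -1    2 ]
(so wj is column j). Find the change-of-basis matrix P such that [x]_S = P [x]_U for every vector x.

[[1, 0], [0, 1]]

Column j of P is [bj]_S, since P maps U-coordinates to S-coordinates.
Expressing b1 in S: b1 = w1 + 0·w2, so column 1 of P is [1, 0].
Doing the same for each bj gives P = [[1, 0], [0, 1]].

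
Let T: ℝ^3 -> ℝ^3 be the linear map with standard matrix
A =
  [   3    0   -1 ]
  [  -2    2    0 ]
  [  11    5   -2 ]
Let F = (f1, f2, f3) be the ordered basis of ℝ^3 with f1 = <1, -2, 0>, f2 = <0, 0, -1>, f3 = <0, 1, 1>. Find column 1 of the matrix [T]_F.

<3, -1, 0>

Compute T(f1) = A f1 = <3, -6, 1> in standard coordinates.
Then write this in F-coordinates: solve for y in y_1 f1 + ... + y_3 f3 = <3, -6, 1>.
This gives y = <3, -1, 0>, which is column 1 of [T]_F.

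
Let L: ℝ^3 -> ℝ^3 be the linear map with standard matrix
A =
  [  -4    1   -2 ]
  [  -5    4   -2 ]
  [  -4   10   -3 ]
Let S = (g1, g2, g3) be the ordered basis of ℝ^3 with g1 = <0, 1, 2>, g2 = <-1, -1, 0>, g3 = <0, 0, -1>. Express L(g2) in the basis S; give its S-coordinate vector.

<-2, -3, 2>

Column 2 of [L]_S is the S-coordinate vector of L(g2).
In standard coordinates L(g2) = A g2 = <3, 1, -6>.
Converting to S: <3, 1, -6> = -2g1 - 3g2 + 2g3, so the coordinate vector is <-2, -3, 2>.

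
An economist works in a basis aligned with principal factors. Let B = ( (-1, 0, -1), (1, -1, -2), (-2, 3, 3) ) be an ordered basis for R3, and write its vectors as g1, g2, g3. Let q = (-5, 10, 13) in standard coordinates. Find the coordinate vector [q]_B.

(-2, -1, 3)

[q]_B is the unique c with M c = q, where M has columns g1, ..., g3.
Solving this 3x3 system gives c = (-2, -1, 3).
Check: -2g1 - g2 + 3g3 = (-5, 10, 13).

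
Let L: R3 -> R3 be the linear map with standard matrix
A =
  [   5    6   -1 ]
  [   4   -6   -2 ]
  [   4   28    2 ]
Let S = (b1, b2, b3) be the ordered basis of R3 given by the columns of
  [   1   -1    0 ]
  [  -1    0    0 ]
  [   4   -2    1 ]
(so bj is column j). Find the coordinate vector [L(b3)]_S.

[2, 3, 0]

Column 3 of [L]_S is the S-coordinate vector of L(b3).
In standard coordinates L(b3) = A b3 = [-1, -2, 2].
Converting to S: [-1, -2, 2] = 2b1 + 3b2 + 0·b3, so the coordinate vector is [2, 3, 0].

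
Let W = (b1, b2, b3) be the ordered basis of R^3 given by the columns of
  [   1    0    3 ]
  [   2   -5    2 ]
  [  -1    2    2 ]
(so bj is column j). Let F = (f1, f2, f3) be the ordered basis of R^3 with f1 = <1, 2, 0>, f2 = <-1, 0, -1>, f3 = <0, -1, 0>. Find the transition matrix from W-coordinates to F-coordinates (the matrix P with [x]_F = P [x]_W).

[[2, -2, 1], [1, -2, -2], [2, 1, 0]]

Column j of P is [bj]_F, since P maps W-coordinates to F-coordinates.
Expressing b1 in F: b1 = 2f1 + f2 + 2f3, so column 1 of P is <2, 1, 2>.
Doing the same for each bj gives P = [[2, -2, 1], [1, -2, -2], [2, 1, 0]].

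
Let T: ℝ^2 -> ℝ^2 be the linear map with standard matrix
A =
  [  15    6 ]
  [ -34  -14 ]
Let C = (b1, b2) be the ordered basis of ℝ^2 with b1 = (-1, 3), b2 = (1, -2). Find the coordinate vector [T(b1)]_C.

Column 1 of [T]_C is the C-coordinate vector of T(b1).
In standard coordinates T(b1) = A b1 = (3, -8).
Converting to C: (3, -8) = -2b1 + b2, so the coordinate vector is (-2, 1).

(-2, 1)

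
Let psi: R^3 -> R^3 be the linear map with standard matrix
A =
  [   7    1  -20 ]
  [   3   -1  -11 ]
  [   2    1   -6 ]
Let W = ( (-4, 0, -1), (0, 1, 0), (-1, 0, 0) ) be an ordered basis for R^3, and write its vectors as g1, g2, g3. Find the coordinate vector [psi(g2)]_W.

Compute psi(g2) = A g2 = (1, -1, 1) in standard coordinates.
Then write this in W-coordinates: solve for y in y_1 g1 + ... + y_3 g3 = (1, -1, 1).
This gives y = (-1, -1, 3), which is column 2 of [psi]_W.

(-1, -1, 3)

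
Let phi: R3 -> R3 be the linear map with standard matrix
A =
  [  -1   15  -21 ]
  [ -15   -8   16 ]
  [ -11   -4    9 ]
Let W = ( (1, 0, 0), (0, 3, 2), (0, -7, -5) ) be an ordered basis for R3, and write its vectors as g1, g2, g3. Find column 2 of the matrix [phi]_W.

Compute phi(g2) = A g2 = (3, 8, 6) in standard coordinates.
Then write this in W-coordinates: solve for y in y_1 g1 + ... + y_3 g3 = (3, 8, 6).
This gives y = (3, -2, -2), which is column 2 of [phi]_W.

(3, -2, -2)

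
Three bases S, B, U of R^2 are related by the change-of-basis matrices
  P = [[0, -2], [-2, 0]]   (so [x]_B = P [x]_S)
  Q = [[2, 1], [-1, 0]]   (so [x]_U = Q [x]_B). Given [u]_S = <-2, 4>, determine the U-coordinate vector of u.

<-12, 8>

Apply P to get B-coordinates <-8, 4>, then Q to get U-coordinates.
The result is [u]_U = <-12, 8>.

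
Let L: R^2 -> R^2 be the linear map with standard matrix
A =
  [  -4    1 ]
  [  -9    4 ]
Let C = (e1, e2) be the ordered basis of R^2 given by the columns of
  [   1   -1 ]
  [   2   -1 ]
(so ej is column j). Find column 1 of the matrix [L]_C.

<1, 3>

Column 1 of [L]_C is the C-coordinate vector of L(e1).
In standard coordinates L(e1) = A e1 = <-2, -1>.
Converting to C: <-2, -1> = e1 + 3e2, so the coordinate vector is <1, 3>.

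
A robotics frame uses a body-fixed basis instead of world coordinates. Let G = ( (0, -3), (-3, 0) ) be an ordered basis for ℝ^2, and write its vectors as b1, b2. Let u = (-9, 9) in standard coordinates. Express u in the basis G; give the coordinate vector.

(-3, 3)

We seek scalars with c_1 b1 + c_2 b2 = u; equivalently solve M c = u where the columns of M are b1, b2.
System: 0c_1 - 3c_2 = -9, -3c_1 + 0c_2 = 9; solving gives c_1 = -3, c_2 = 3.
Check: -3b1 + 3b2 = (-9, 9).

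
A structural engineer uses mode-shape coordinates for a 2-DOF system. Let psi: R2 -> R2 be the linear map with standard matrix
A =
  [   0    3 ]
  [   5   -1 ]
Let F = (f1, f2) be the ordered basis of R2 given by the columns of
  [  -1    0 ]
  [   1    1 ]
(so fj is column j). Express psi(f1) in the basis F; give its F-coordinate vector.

[-3, -3]

Compute psi(f1) = A f1 = [3, -6] in standard coordinates.
Then write this in F-coordinates: solve for y in y_1 f1 + y_2 f2 = [3, -6].
This gives y = [-3, -3], which is column 1 of [psi]_F.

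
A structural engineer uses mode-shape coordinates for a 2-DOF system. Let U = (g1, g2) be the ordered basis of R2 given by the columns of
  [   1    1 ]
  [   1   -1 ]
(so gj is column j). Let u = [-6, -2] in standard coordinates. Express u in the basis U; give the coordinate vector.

Write u = c_1 g1 + c_2 g2 and solve for the c_i.
System: c_1 + c_2 = -6, c_1 - c_2 = -2; solving gives c_1 = -4, c_2 = -2.
Check: -4g1 - 2g2 = [-6, -2].

[-4, -2]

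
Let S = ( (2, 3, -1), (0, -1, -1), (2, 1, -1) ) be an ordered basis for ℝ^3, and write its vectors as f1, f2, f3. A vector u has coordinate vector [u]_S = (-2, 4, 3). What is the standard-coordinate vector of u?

(2, -7, -5)

u = M [u]_S, where M has columns f1, ..., f3.
Carrying out the matrix-vector product, u = (2, -7, -5).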